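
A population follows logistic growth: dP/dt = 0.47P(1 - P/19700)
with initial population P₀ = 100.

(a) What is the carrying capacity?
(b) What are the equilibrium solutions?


Logistic ODE dP/dt = 0.47P(1 - P/19700) has equilibria where dP/dt = 0, i.e. P = 0 or P = 19700.
The coefficient (1 - P/K) = 0 when P = K, identifying K = 19700 as the carrying capacity.
(a) K = 19700; (b) equilibria P = 0 and P = 19700.


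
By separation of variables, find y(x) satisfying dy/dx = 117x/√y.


Separate: √y dy = 117x dx.
Integrate: (2/3)y^(3/2) = (117/2)x² + C.


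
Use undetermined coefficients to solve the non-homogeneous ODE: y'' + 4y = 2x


Homogeneous: r² + 4 = 0 ⇒ r = ±2i, y_h = C₁cos(2x) + C₂sin(2x).
Polynomial forcing; try y_p = Ax + B. Then y_p'' + 4 y_p = 4(Ax + B) = 2x, so B = 0 and A = 1/2.
General solution: y = C₁cos(2x) + C₂sin(2x) + (1/2)x.


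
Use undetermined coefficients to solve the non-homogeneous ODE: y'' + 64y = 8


Homogeneous part: r² + 64 = 0 ⇒ r = ±8i, so y_h = C₁cos(8x) + C₂sin(8x).
Try constant y_p = A; plug in: 64A = 8 ⇒ A = 1/8.
General solution: y = C₁cos(8x) + C₂sin(8x) + 1/8.


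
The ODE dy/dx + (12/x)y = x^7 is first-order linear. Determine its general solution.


P(x) = 12/x ⇒ μ = x^12.
(x^12 y)' = x^19 ⇒ x^12 y = x^20/(20) + C.
Solve for y: y = (1/20)x^8 + C/x^12.


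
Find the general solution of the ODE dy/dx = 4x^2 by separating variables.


Integrate both sides with respect to x: y = ∫ 4x^2 dx = (4/3)x^3 + C.


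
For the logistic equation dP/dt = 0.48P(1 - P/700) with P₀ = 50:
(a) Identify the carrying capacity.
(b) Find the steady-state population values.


Logistic ODE dP/dt = 0.48P(1 - P/700) has equilibria where dP/dt = 0, i.e. P = 0 or P = 700.
The coefficient (1 - P/K) = 0 when P = K, identifying K = 700 as the carrying capacity.
(a) K = 700; (b) equilibria P = 0 and P = 700.


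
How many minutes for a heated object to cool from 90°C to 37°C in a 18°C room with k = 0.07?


From T(t) = T_a + (T₀ - T_a)e^(-kt), set T(t) = 37:
(37 - 18) / (90 - 18) = e^(-0.07t), so t = -ln(0.264)/0.07 ≈ 19.0 minutes.


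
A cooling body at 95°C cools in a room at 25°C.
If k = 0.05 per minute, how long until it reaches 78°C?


From T(t) = T_a + (T₀ - T_a)e^(-kt), set T(t) = 78:
(78 - 25) / (95 - 25) = e^(-0.05t), so t = -ln(0.757)/0.05 ≈ 5.6 minutes.


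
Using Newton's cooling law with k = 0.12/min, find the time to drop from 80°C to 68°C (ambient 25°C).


From T(t) = T_a + (T₀ - T_a)e^(-kt), set T(t) = 68:
(68 - 25) / (80 - 25) = e^(-0.12t), so t = -ln(0.782)/0.12 ≈ 2.1 minutes.


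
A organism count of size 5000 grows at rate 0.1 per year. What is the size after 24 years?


The ODE dP/dt = 0.1P has solution P(t) = P(0)e^(0.1t).
Substitute P(0) = 5000 and t = 24: P(24) = 5000 e^(2.40) ≈ 55116.


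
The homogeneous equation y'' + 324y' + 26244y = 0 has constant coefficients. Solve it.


Characteristic equation: r² + 324r + 26244 = 0, i.e. (r + 162)² = 0.
Repeated root r = -162; include an x factor for the second linearly independent solution.
General solution: y = (C₁ + C₂x)e^(-162x).


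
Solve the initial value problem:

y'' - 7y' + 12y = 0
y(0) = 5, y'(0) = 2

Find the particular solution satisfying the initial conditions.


Characteristic roots of r² - 7r + 12 = 0 are 4, 3.
General solution y = c₁ e^(4x) + c₂ e^(3x).
Apply y(0) = 5: c₁ + c₂ = 5. Apply y'(0) = 2: 4 c₁ + 3 c₂ = 2.
Solve: c₁ = -13, c₂ = 18.
Particular solution: y = -13e^(4x) + 18e^(3x).


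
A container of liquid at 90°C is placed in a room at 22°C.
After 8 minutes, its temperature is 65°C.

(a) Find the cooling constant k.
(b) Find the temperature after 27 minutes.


Newton's law: T(t) = T_a + (T₀ - T_a)e^(-kt).
(a) Use T(8) = 65: (65 - 22)/(90 - 22) = e^(-k·8), so k = -ln(0.632)/8 ≈ 0.0573.
(b) Apply k to t = 27: T(27) = 22 + (68)e^(-1.547) ≈ 36.5°C.


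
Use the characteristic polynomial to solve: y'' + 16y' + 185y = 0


Characteristic equation: r² + 16r + 185 = 0.
Discriminant is negative; roots r = -8 ± 11i (complex conjugate pair).
General solution uses e^(α x)(C₁ cos(β x) + C₂ sin(β x)): y = e^(-8x)(C₁cos(11x) + C₂sin(11x)).


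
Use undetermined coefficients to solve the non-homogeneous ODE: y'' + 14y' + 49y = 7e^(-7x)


Characteristic polynomial (r + 7)² = 0; repeated root r = -7.
y_h = (C₁ + C₂x)e^(-7x). Forcing matches the repeated root (resonance), so try y_p = Ax² e^(-7x).
Substitute and solve for A: 2A = 7, so A = 7/2.
General solution: y = (C₁ + C₂x + (7/2)x²)e^(-7x).


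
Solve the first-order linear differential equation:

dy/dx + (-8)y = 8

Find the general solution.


P(x) = -8 ⇒ μ = e^(-8x).
(μ y)' = 8e^(-8x) ⇒ μ y = -e^(-8x) + C.
Divide by μ: y = -1 + Ce^(8x).


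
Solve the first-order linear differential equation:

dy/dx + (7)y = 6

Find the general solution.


P(x) = 7, Q(x) = 6; integrating factor μ = e^(7x).
(μ y)' = 6e^(7x) ⇒ μ y = (6/7)e^(7x) + C.
Divide by μ: y = 6/7 + Ce^(-7x).


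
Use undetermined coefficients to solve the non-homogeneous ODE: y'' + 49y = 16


Homogeneous part: r² + 49 = 0 ⇒ r = ±7i, so y_h = C₁cos(7x) + C₂sin(7x).
Try constant y_p = A; plug in: 49A = 16 ⇒ A = 16/49.
General solution: y = C₁cos(7x) + C₂sin(7x) + 16/49.


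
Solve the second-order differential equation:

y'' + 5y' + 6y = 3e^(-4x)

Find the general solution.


Characteristic roots of r² + 5r + 6 = 0 are -2, -3.
y_h = C₁e^(-2x) + C₂e^(-3x).
Forcing exponent -4 is not a characteristic root; try y_p = Ae^(-4x).
Substitute: A·(16 + (5)·-4 + (6)) = A·2 = 3, so A = 3/2.
General solution: y = C₁e^(-2x) + C₂e^(-3x) + (3/2)e^(-4x).


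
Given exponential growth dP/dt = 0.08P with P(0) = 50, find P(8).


The ODE dP/dt = 0.08P has solution P(t) = P(0)e^(0.08t).
Substitute P(0) = 50 and t = 8: P(8) = 50 e^(0.64) ≈ 95.


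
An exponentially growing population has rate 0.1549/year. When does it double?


Exponential growth: P(t) = P₀ e^(0.1549t). Set P(t)/P₀ = 2: e^(0.1549t) = 2.
Solve: t = ln(2)/0.1549 ≈ 4.47 years.


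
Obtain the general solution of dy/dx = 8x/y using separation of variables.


Separate variables: y dy = 8x dx.
Integrate both sides: y²/2 = 4x^2 + C₀.
Multiply by 2: y² = 8x^2 + C.


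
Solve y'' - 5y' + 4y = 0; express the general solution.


Characteristic equation: r² - 5r + 4 = 0.
Factor: (r - 1)(r - 4) = 0 ⇒ r = 1, 4 (distinct real).
General solution: y = C₁e^(x) + C₂e^(4x).


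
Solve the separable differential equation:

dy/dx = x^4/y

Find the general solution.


Separate variables: y dy = x^4 dx.
Integrate both sides: y²/2 = (1/5)x^5 + C₀.
Multiply by 2: y² = (2/5)x^5 + C.


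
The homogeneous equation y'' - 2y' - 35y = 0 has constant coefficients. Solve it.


Characteristic equation: r² - 2r - 35 = 0.
Factor: (r + 5)(r - 7) = 0 ⇒ r = -5, 7 (distinct real).
General solution: y = C₁e^(-5x) + C₂e^(7x).


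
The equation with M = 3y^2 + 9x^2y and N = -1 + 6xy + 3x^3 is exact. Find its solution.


Check exactness: ∂M/∂y = 6y + 9x^2 and ∂N/∂x = 6y + 9x^2; equal, so the equation is exact.
Integrate M with respect to x (treating y as constant): ∫M dx = 3xy^2 + 3x^3y + h(y).
Differentiate w.r.t. y and set equal to N: the x-dependent terms already match, leaving h'(y) = -1. Integrate: h(y) = -y.
So F(x,y) = -y + 3xy^2 + 3x^3y.
General solution: -y + 3xy^2 + 3x^3y = C.


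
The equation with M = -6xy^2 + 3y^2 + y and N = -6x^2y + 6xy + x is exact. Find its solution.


Check exactness: ∂M/∂y = -12xy + 6y + 1 and ∂N/∂x = -12xy + 6y + 1; equal, so the equation is exact.
Integrate M with respect to x (treating y as constant): ∫M dx = -3x^2y^2 + 3xy^2 + xy + h(y).
Differentiate w.r.t. y and set equal to N: all terms match, so h'(y) = 0 and h is a constant absorbed into C.
General solution: -3x^2y^2 + 3xy^2 + xy = C.


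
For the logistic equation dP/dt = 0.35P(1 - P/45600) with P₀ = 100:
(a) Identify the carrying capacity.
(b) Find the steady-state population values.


Logistic ODE dP/dt = 0.35P(1 - P/45600) has equilibria where dP/dt = 0, i.e. P = 0 or P = 45600.
The coefficient (1 - P/K) = 0 when P = K, identifying K = 45600 as the carrying capacity.
(a) K = 45600; (b) equilibria P = 0 and P = 45600.


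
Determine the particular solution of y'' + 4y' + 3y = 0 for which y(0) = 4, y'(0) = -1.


Characteristic roots of r² + 4r + 3 = 0 are -3, -1.
General solution y = c₁ e^(-3x) + c₂ e^(-x).
Apply y(0) = 4: c₁ + c₂ = 4. Apply y'(0) = -1: -3 c₁ - 1 c₂ = -1.
Solve: c₁ = -3/2, c₂ = 11/2.
Particular solution: y = -(3/2)e^(-3x) + (11/2)e^(-x).


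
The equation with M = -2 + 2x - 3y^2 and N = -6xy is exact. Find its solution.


Check exactness: ∂M/∂y = -6y and ∂N/∂x = -6y; equal, so the equation is exact.
Integrate M with respect to x (treating y as constant): ∫M dx = -2x + x^2 - 3xy^2 + h(y).
Differentiate w.r.t. y and set equal to N: all terms match, so h'(y) = 0 and h is a constant absorbed into C.
General solution: -2x + x^2 - 3xy^2 = C.


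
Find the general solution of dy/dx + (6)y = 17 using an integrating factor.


P(x) = 6, Q(x) = 17; integrating factor μ = e^(6x).
(μ y)' = 17e^(6x) ⇒ μ y = (17/6)e^(6x) + C.
Divide by μ: y = 17/6 + Ce^(-6x).


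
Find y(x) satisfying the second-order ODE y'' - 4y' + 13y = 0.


Characteristic equation: r² - 4r + 13 = 0.
Discriminant is negative; roots r = 2 ± 3i (complex conjugate pair).
General solution uses e^(α x)(C₁ cos(β x) + C₂ sin(β x)): y = e^(2x)(C₁cos(3x) + C₂sin(3x)).


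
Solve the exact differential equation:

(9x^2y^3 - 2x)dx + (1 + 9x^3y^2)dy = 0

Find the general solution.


Check exactness: ∂M/∂y = 27x^2y^2 and ∂N/∂x = 27x^2y^2; equal, so the equation is exact.
Integrate M with respect to x (treating y as constant): ∫M dx = 3x^3y^3 - x^2 + h(y).
Differentiate w.r.t. y and set equal to N: the x-dependent terms already match, leaving h'(y) = 1. Integrate: h(y) = y.
So F(x,y) = y + 3x^3y^3 - x^2.
General solution: y + 3x^3y^3 - x^2 = C.


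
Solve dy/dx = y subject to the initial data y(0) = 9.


General solution of y' = y is y = Ce^(x).
Apply y(0) = 9: C = 9.
Particular solution: y = 9e^(x).


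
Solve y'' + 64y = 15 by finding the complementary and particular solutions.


Homogeneous part: r² + 64 = 0 ⇒ r = ±8i, so y_h = C₁cos(8x) + C₂sin(8x).
Try constant y_p = A; plug in: 64A = 15 ⇒ A = 15/64.
General solution: y = C₁cos(8x) + C₂sin(8x) + 15/64.


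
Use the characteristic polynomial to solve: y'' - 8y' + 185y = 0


Characteristic equation: r² - 8r + 185 = 0.
Discriminant is negative; roots r = 4 ± 13i (complex conjugate pair).
General solution uses e^(α x)(C₁ cos(β x) + C₂ sin(β x)): y = e^(4x)(C₁cos(13x) + C₂sin(13x)).


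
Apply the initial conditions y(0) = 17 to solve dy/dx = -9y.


General solution of y' = -9y is y = Ce^(-9x).
Apply y(0) = 17: C = 17.
Particular solution: y = 17e^(-9x).


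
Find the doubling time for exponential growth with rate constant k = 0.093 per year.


Exponential growth: P(t) = P₀ e^(0.093t). Set P(t)/P₀ = 2: e^(0.093t) = 2.
Solve: t = ln(2)/0.093 ≈ 7.45 years.


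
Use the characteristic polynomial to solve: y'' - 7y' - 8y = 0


Characteristic equation: r² - 7r - 8 = 0.
Factor: (r - 8)(r + 1) = 0 ⇒ r = 8, -1 (distinct real).
General solution: y = C₁e^(8x) + C₂e^(-x).


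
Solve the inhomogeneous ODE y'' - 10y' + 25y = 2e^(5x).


Characteristic polynomial (r - 5)² = 0; repeated root r = 5.
y_h = (C₁ + C₂x)e^(5x). Forcing matches the repeated root (resonance), so try y_p = Ax² e^(5x).
Substitute and solve for A: 2A = 2, so A = 1.
General solution: y = (C₁ + C₂x + x²)e^(5x).


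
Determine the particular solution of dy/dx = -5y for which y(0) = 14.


General solution of y' = -5y is y = Ce^(-5x).
Apply y(0) = 14: C = 14.
Particular solution: y = 14e^(-5x).


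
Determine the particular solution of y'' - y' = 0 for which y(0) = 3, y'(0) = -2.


Characteristic roots of r² - r = 0 are 0, 1.
General solution y = c₁ + c₂ e^(x).
Apply y(0) = 3: c₁ + c₂ = 3. Apply y'(0) = -2: 0 c₁ + 1 c₂ = -2.
Solve: c₁ = 5, c₂ = -2.
Particular solution: y = 5 - 2e^(x).


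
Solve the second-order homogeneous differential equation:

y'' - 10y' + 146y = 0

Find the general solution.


Characteristic equation: r² - 10r + 146 = 0.
Discriminant is negative; roots r = 5 ± 11i (complex conjugate pair).
General solution uses e^(α x)(C₁ cos(β x) + C₂ sin(β x)): y = e^(5x)(C₁cos(11x) + C₂sin(11x)).


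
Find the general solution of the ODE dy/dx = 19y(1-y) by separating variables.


Separate: dy/[y(1-y)] = 19 dx.
Partial fractions: 1/[y(1-y)] = 1/y + 1/(1-y).
Integrate: ln|y/(1-y)| = 19x + C₀.
Solve for y: y = 1/(1 + Ce^(-19x)).


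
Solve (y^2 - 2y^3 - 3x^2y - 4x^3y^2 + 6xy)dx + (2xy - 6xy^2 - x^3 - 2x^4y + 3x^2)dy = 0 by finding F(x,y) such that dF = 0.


Check exactness: ∂M/∂y = 2y - 6y^2 - 3x^2 - 8x^3y + 6x and ∂N/∂x = 2y - 6y^2 - 3x^2 - 8x^3y + 6x; equal, so the equation is exact.
Integrate M with respect to x (treating y as constant): ∫M dx = xy^2 - 2xy^3 - x^3y - x^4y^2 + 3x^2y + h(y).
Differentiate w.r.t. y and set equal to N: all terms match, so h'(y) = 0 and h is a constant absorbed into C.
General solution: xy^2 - 2xy^3 - x^3y - x^4y^2 + 3x^2y = C.


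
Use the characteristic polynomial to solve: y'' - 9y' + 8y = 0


Characteristic equation: r² - 9r + 8 = 0.
Factor: (r - 8)(r - 1) = 0 ⇒ r = 8, 1 (distinct real).
General solution: y = C₁e^(8x) + C₂e^(x).


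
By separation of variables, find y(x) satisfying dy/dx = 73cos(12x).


g(y) = 1, so integrate directly: y = ∫ 73cos(12x) dx = (73/12)sin(12x) + C.


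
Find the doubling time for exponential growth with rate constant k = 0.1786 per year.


Exponential growth: P(t) = P₀ e^(0.1786t). Set P(t)/P₀ = 2: e^(0.1786t) = 2.
Solve: t = ln(2)/0.1786 ≈ 3.88 years.


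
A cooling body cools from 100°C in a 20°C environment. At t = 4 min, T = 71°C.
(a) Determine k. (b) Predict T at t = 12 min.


Newton's law: T(t) = T_a + (T₀ - T_a)e^(-kt).
(a) Use T(4) = 71: (71 - 20)/(100 - 20) = e^(-k·4), so k = -ln(0.637)/4 ≈ 0.1126.
(b) Apply k to t = 12: T(12) = 20 + (80)e^(-1.351) ≈ 40.7°C.


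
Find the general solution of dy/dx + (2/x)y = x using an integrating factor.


P(x) = 2/x ⇒ μ = x^2.
(x^2 y)' = x^3 ⇒ x^2 y = x^4/(4) + C.
Solve for y: y = (1/4)x^2 + C/x^2.


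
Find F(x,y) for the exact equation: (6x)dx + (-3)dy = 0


Check exactness: ∂M/∂y = 0 and ∂N/∂x = 0; equal, so the equation is exact.
Integrate M with respect to x (treating y as constant): ∫M dx = 3x^2 + h(y).
Differentiate w.r.t. y and set equal to N: the x-dependent terms already match, leaving h'(y) = -3. Integrate: h(y) = -3y.
So F(x,y) = 3x^2 - 3y.
General solution: 3x^2 - 3y = C.


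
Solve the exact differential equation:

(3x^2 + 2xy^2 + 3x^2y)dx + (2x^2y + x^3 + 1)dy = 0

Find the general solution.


Check exactness: ∂M/∂y = 4xy + 3x^2 and ∂N/∂x = 4xy + 3x^2; equal, so the equation is exact.
Integrate M with respect to x (treating y as constant): ∫M dx = x^3 + x^2y^2 + x^3y + h(y).
Differentiate w.r.t. y and set equal to N: the x-dependent terms already match, leaving h'(y) = 1. Integrate: h(y) = y.
So F(x,y) = x^3 + x^2y^2 + x^3y + y.
General solution: x^3 + x^2y^2 + x^3y + y = C.


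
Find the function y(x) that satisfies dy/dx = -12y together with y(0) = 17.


General solution of y' = -12y is y = Ce^(-12x).
Apply y(0) = 17: C = 17.
Particular solution: y = 17e^(-12x).


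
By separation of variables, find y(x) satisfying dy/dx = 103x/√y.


Separate: √y dy = 103x dx.
Integrate: (2/3)y^(3/2) = (103/2)x² + C.


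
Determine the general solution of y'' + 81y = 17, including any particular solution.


Homogeneous part: r² + 81 = 0 ⇒ r = ±9i, so y_h = C₁cos(9x) + C₂sin(9x).
Try constant y_p = A; plug in: 81A = 17 ⇒ A = 17/81.
General solution: y = C₁cos(9x) + C₂sin(9x) + 17/81.


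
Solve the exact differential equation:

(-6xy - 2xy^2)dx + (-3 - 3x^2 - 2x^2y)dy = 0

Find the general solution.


Check exactness: ∂M/∂y = -6x - 4xy and ∂N/∂x = -6x - 4xy; equal, so the equation is exact.
Integrate M with respect to x (treating y as constant): ∫M dx = -3x^2y - x^2y^2 + h(y).
Differentiate w.r.t. y and set equal to N: the x-dependent terms already match, leaving h'(y) = -3. Integrate: h(y) = -3y.
So F(x,y) = -3y - 3x^2y - x^2y^2.
General solution: -3y - 3x^2y - x^2y^2 = C.


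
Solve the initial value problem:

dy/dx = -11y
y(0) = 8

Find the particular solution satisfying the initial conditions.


General solution of y' = -11y is y = Ce^(-11x).
Apply y(0) = 8: C = 8.
Particular solution: y = 8e^(-11x).


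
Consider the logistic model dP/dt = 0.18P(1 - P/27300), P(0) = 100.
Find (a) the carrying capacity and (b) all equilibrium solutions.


Logistic ODE dP/dt = 0.18P(1 - P/27300) has equilibria where dP/dt = 0, i.e. P = 0 or P = 27300.
The coefficient (1 - P/K) = 0 when P = K, identifying K = 27300 as the carrying capacity.
(a) K = 27300; (b) equilibria P = 0 and P = 27300.


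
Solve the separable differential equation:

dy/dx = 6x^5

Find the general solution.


Integrate both sides with respect to x: y = ∫ 6x^5 dx = x^6 + C.


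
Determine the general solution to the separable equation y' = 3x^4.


Integrate both sides with respect to x: y = ∫ 3x^4 dx = (3/5)x^5 + C.


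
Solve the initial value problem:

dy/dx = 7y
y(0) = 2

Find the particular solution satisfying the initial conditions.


General solution of y' = 7y is y = Ce^(7x).
Apply y(0) = 2: C = 2.
Particular solution: y = 2e^(7x).


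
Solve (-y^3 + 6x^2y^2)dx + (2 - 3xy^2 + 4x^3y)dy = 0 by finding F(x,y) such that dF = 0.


Check exactness: ∂M/∂y = -3y^2 + 12x^2y and ∂N/∂x = -3y^2 + 12x^2y; equal, so the equation is exact.
Integrate M with respect to x (treating y as constant): ∫M dx = -xy^3 + 2x^3y^2 + h(y).
Differentiate w.r.t. y and set equal to N: the x-dependent terms already match, leaving h'(y) = 2. Integrate: h(y) = 2y.
So F(x,y) = 2y - xy^3 + 2x^3y^2.
General solution: 2y - xy^3 + 2x^3y^2 = C.


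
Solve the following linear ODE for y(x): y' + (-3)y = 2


P(x) = -3 ⇒ μ = e^(-3x).
(μ y)' = 2e^(-3x) ⇒ μ y = -(2/3)e^(-3x) + C.
Divide by μ: y = -2/3 + Ce^(3x).


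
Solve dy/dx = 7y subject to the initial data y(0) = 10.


General solution of y' = 7y is y = Ce^(7x).
Apply y(0) = 10: C = 10.
Particular solution: y = 10e^(7x).


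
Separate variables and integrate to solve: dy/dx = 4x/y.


Separate variables: y dy = 4x dx.
Integrate both sides: y²/2 = 2x^2 + C₀.
Multiply by 2: y² = 4x^2 + C.


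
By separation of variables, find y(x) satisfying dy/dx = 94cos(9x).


g(y) = 1, so integrate directly: y = ∫ 94cos(9x) dx = (94/9)sin(9x) + C.


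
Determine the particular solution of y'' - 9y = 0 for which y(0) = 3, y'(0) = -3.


Characteristic roots of r² - 9 = 0 are -3, 3.
General solution y = c₁ e^(-3x) + c₂ e^(3x).
Apply y(0) = 3: c₁ + c₂ = 3. Apply y'(0) = -3: -3 c₁ + 3 c₂ = -3.
Solve: c₁ = 2, c₂ = 1.
Particular solution: y = 2e^(-3x) + e^(3x).


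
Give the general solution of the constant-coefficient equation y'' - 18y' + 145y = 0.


Characteristic equation: r² - 18r + 145 = 0.
Discriminant is negative; roots r = 9 ± 8i (complex conjugate pair).
General solution uses e^(α x)(C₁ cos(β x) + C₂ sin(β x)): y = e^(9x)(C₁cos(8x) + C₂sin(8x)).


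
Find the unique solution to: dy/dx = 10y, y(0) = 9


General solution of y' = 10y is y = Ce^(10x).
Apply y(0) = 9: C = 9.
Particular solution: y = 9e^(10x).


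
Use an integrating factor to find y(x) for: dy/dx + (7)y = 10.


P(x) = 7, Q(x) = 10; integrating factor μ = e^(7x).
(μ y)' = 10e^(7x) ⇒ μ y = (10/7)e^(7x) + C.
Divide by μ: y = 10/7 + Ce^(-7x).


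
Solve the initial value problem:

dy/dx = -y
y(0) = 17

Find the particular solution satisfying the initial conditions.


General solution of y' = -y is y = Ce^(-x).
Apply y(0) = 17: C = 17.
Particular solution: y = 17e^(-x).


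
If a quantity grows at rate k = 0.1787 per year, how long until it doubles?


Exponential growth: P(t) = P₀ e^(0.1787t). Set P(t)/P₀ = 2: e^(0.1787t) = 2.
Solve: t = ln(2)/0.1787 ≈ 3.88 years.


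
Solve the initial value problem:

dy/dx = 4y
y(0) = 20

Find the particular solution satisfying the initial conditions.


General solution of y' = 4y is y = Ce^(4x).
Apply y(0) = 20: C = 20.
Particular solution: y = 20e^(4x).


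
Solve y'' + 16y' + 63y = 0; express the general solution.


Characteristic equation: r² + 16r + 63 = 0.
Factor: (r + 7)(r + 9) = 0 ⇒ r = -7, -9 (distinct real).
General solution: y = C₁e^(-7x) + C₂e^(-9x).


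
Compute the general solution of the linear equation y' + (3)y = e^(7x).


P(x) = 3 ⇒ μ = e^(3x).
(μ y)' = e^(10x) ⇒ μ y = e^(10x)/10 + C.
Divide by μ: y = (1/10)e^(7x) + Ce^(-3x).


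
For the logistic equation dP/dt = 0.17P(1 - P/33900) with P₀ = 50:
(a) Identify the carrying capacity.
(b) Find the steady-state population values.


Logistic ODE dP/dt = 0.17P(1 - P/33900) has equilibria where dP/dt = 0, i.e. P = 0 or P = 33900.
The coefficient (1 - P/K) = 0 when P = K, identifying K = 33900 as the carrying capacity.
(a) K = 33900; (b) equilibria P = 0 and P = 33900.


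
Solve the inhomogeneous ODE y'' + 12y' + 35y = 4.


Characteristic roots of r² + 12r + 35 = 0 are -7, -5.
y_h = C₁e^(-7x) + C₂e^(-5x).
Constant forcing; try y_p = A. Then 35A = 4 ⇒ A = 4/35.
General solution: y = C₁e^(-7x) + C₂e^(-5x) + 4/35.


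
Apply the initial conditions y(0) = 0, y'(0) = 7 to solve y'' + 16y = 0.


Characteristic roots of r² + 16 = 0 are ±4i, so y = C₁cos(4x) + C₂sin(4x).
Apply y(0) = 0: C₁ = 0. Differentiate and apply y'(0) = 7: 4·C₂ = 7, so C₂ = 7/4.
Particular solution: y = (7/4)sin(4x).


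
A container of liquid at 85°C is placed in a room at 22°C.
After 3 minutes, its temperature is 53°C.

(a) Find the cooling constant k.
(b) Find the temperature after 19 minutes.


Newton's law: T(t) = T_a + (T₀ - T_a)e^(-kt).
(a) Use T(3) = 53: (53 - 22)/(85 - 22) = e^(-k·3), so k = -ln(0.492)/3 ≈ 0.2364.
(b) Apply k to t = 19: T(19) = 22 + (63)e^(-4.491) ≈ 22.7°C.


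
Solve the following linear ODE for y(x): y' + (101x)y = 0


P(x) = 101x ⇒ μ = e^((101/2)x²).
Q(x) = 0 so μ y is constant: y = Ce^(-(101/2)x²).


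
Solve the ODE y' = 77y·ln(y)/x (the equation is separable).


Separate: dy/[y ln(y)] = 77 dx/x.
Substitute u = ln(y): du/u = 77 dx/x.
Integrate: ln|ln(y)| = 77ln|x| + C₀, hence ln(y) = C·x^77.


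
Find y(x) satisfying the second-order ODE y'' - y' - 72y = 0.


Characteristic equation: r² - r - 72 = 0.
Factor: (r + 8)(r - 9) = 0 ⇒ r = -8, 9 (distinct real).
General solution: y = C₁e^(-8x) + C₂e^(9x).


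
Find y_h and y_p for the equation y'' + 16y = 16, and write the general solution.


Homogeneous part: r² + 16 = 0 ⇒ r = ±4i, so y_h = C₁cos(4x) + C₂sin(4x).
Try constant y_p = A; plug in: 16A = 16 ⇒ A = 1.
General solution: y = C₁cos(4x) + C₂sin(4x) + 1.


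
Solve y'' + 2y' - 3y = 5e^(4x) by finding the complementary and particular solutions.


Characteristic roots of r² + 2r - 3 = 0 are 1, -3.
y_h = C₁e^(x) + C₂e^(-3x).
Forcing exponent 4 is not a characteristic root; try y_p = Ae^(4x).
Substitute: A·(16 + (2)·4 + (-3)) = A·21 = 5, so A = 5/21.
General solution: y = C₁e^(x) + C₂e^(-3x) + (5/21)e^(4x).


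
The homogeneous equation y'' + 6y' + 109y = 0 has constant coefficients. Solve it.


Characteristic equation: r² + 6r + 109 = 0.
Discriminant is negative; roots r = -3 ± 10i (complex conjugate pair).
General solution uses e^(α x)(C₁ cos(β x) + C₂ sin(β x)): y = e^(-3x)(C₁cos(10x) + C₂sin(10x)).


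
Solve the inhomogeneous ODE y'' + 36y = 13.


Homogeneous part: r² + 36 = 0 ⇒ r = ±6i, so y_h = C₁cos(6x) + C₂sin(6x).
Try constant y_p = A; plug in: 36A = 13 ⇒ A = 13/36.
General solution: y = C₁cos(6x) + C₂sin(6x) + 13/36.


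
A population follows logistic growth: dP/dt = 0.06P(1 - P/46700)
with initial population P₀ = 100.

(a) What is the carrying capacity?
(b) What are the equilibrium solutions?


Logistic ODE dP/dt = 0.06P(1 - P/46700) has equilibria where dP/dt = 0, i.e. P = 0 or P = 46700.
The coefficient (1 - P/K) = 0 when P = K, identifying K = 46700 as the carrying capacity.
(a) K = 46700; (b) equilibria P = 0 and P = 46700.


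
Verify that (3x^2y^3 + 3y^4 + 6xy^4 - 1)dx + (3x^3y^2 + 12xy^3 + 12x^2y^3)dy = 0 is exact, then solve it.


Check exactness: ∂M/∂y = 9x^2y^2 + 12y^3 + 24xy^3 and ∂N/∂x = 9x^2y^2 + 12y^3 + 24xy^3; equal, so the equation is exact.
Integrate M with respect to x (treating y as constant): ∫M dx = x^3y^3 + 3xy^4 + 3x^2y^4 - x + h(y).
Differentiate w.r.t. y and set equal to N: all terms match, so h'(y) = 0 and h is a constant absorbed into C.
General solution: x^3y^3 + 3xy^4 + 3x^2y^4 - x = C.


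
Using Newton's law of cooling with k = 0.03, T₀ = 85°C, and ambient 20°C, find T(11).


Newton's law: dT/dt = -k(T - T_a) has solution T(t) = T_a + (T₀ - T_a)e^(-kt).
Plug in T_a = 20, T₀ = 85, k = 0.03, t = 11: T(11) = 20 + (65)e^(-0.33) ≈ 66.7°C.


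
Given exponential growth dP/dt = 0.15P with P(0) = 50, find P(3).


The ODE dP/dt = 0.15P has solution P(t) = P(0)e^(0.15t).
Substitute P(0) = 50 and t = 3: P(3) = 50 e^(0.45) ≈ 78.


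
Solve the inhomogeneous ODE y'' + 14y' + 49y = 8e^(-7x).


Characteristic polynomial (r + 7)² = 0; repeated root r = -7.
y_h = (C₁ + C₂x)e^(-7x). Forcing matches the repeated root (resonance), so try y_p = Ax² e^(-7x).
Substitute and solve for A: 2A = 8, so A = 4.
General solution: y = (C₁ + C₂x + 4x²)e^(-7x).


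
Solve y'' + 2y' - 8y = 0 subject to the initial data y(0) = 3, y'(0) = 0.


Characteristic roots of r² + 2r - 8 = 0 are -4, 2.
General solution y = c₁ e^(-4x) + c₂ e^(2x).
Apply y(0) = 3: c₁ + c₂ = 3. Apply y'(0) = 0: -4 c₁ + 2 c₂ = 0.
Solve: c₁ = 1, c₂ = 2.
Particular solution: y = e^(-4x) + 2e^(2x).


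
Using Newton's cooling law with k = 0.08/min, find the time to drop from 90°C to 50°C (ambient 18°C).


From T(t) = T_a + (T₀ - T_a)e^(-kt), set T(t) = 50:
(50 - 18) / (90 - 18) = e^(-0.08t), so t = -ln(0.444)/0.08 ≈ 10.1 minutes.


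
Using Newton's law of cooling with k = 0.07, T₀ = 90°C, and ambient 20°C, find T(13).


Newton's law: dT/dt = -k(T - T_a) has solution T(t) = T_a + (T₀ - T_a)e^(-kt).
Plug in T_a = 20, T₀ = 90, k = 0.07, t = 13: T(13) = 20 + (70)e^(-0.91) ≈ 48.2°C.


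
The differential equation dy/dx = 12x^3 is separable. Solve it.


Integrate both sides with respect to x: y = ∫ 12x^3 dx = 3x^4 + C.


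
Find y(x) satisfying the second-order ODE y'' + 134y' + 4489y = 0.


Characteristic equation: r² + 134r + 4489 = 0, i.e. (r + 67)² = 0.
Repeated root r = -67; include an x factor for the second linearly independent solution.
General solution: y = (C₁ + C₂x)e^(-67x).


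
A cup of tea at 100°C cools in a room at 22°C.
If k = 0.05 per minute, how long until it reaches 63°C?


From T(t) = T_a + (T₀ - T_a)e^(-kt), set T(t) = 63:
(63 - 22) / (100 - 22) = e^(-0.05t), so t = -ln(0.526)/0.05 ≈ 12.9 minutes.


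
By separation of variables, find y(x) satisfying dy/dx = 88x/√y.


Separate: √y dy = 88x dx.
Integrate: (2/3)y^(3/2) = 44x² + C.


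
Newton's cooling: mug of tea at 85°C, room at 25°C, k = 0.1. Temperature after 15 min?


Newton's law: dT/dt = -k(T - T_a) has solution T(t) = T_a + (T₀ - T_a)e^(-kt).
Plug in T_a = 25, T₀ = 85, k = 0.1, t = 15: T(15) = 25 + (60)e^(-1.50) ≈ 38.4°C.


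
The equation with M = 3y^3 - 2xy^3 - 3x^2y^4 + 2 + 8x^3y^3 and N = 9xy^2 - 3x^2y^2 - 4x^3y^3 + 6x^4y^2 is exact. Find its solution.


Check exactness: ∂M/∂y = 9y^2 - 6xy^2 - 12x^2y^3 + 24x^3y^2 and ∂N/∂x = 9y^2 - 6xy^2 - 12x^2y^3 + 24x^3y^2; equal, so the equation is exact.
Integrate M with respect to x (treating y as constant): ∫M dx = 3xy^3 - x^2y^3 - x^3y^4 + 2x + 2x^4y^3 + h(y).
Differentiate w.r.t. y and set equal to N: all terms match, so h'(y) = 0 and h is a constant absorbed into C.
General solution: 3xy^3 - x^2y^3 - x^3y^4 + 2x + 2x^4y^3 = C.


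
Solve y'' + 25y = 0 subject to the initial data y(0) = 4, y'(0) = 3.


Characteristic roots of r² + 25 = 0 are ±5i, so y = C₁cos(5x) + C₂sin(5x).
Apply y(0) = 4: C₁ = 4. Differentiate and apply y'(0) = 3: 5·C₂ = 3, so C₂ = 3/5.
Particular solution: y = 4cos(5x) + (3/5)sin(5x).


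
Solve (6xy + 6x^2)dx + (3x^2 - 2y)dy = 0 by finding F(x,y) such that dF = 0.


Check exactness: ∂M/∂y = 6x and ∂N/∂x = 6x; equal, so the equation is exact.
Integrate M with respect to x (treating y as constant): ∫M dx = 3x^2y + 2x^3 + h(y).
Differentiate w.r.t. y and set equal to N: the x-dependent terms already match, leaving h'(y) = -2y. Integrate: h(y) = -y^2.
So F(x,y) = 3x^2y + 2x^3 - y^2.
General solution: 3x^2y + 2x^3 - y^2 = C.


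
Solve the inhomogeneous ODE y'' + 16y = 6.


Homogeneous part: r² + 16 = 0 ⇒ r = ±4i, so y_h = C₁cos(4x) + C₂sin(4x).
Try constant y_p = A; plug in: 16A = 6 ⇒ A = 3/8.
General solution: y = C₁cos(4x) + C₂sin(4x) + 3/8.


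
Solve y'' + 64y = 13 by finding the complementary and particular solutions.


Homogeneous part: r² + 64 = 0 ⇒ r = ±8i, so y_h = C₁cos(8x) + C₂sin(8x).
Try constant y_p = A; plug in: 64A = 13 ⇒ A = 13/64.
General solution: y = C₁cos(8x) + C₂sin(8x) + 13/64.


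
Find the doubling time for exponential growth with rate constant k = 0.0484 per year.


Exponential growth: P(t) = P₀ e^(0.0484t). Set P(t)/P₀ = 2: e^(0.0484t) = 2.
Solve: t = ln(2)/0.0484 ≈ 14.32 years.


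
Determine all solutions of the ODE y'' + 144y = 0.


Characteristic equation: r² + 144 = 0.
Discriminant is negative; roots r = 0 ± 12i (complex conjugate pair).
General solution uses e^(α x)(C₁ cos(β x) + C₂ sin(β x)): y = C₁cos(12x) + C₂sin(12x).


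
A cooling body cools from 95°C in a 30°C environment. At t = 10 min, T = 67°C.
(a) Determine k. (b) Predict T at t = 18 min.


Newton's law: T(t) = T_a + (T₀ - T_a)e^(-kt).
(a) Use T(10) = 67: (67 - 30)/(95 - 30) = e^(-k·10), so k = -ln(0.569)/10 ≈ 0.0563.
(b) Apply k to t = 18: T(18) = 30 + (65)e^(-1.014) ≈ 53.6°C.


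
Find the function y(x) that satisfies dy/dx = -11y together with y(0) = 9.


General solution of y' = -11y is y = Ce^(-11x).
Apply y(0) = 9: C = 9.
Particular solution: y = 9e^(-11x).


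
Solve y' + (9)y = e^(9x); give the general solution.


P(x) = 9 ⇒ μ = e^(9x).
(μ y)' = e^(18x) ⇒ μ y = e^(18x)/18 + C.
Divide by μ: y = (1/18)e^(9x) + Ce^(-9x).


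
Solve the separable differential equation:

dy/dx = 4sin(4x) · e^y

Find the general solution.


Separate: e^(-y) dy = 4sin(4x) dx.
Integrate: -e^(-y) = -cos(4x) + C₀.
Rearrange: e^(-y) = cos(4x) + C.


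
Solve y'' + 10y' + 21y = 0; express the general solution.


Characteristic equation: r² + 10r + 21 = 0.
Factor: (r + 3)(r + 7) = 0 ⇒ r = -3, -7 (distinct real).
General solution: y = C₁e^(-3x) + C₂e^(-7x).


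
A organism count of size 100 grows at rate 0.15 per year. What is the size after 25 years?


The ODE dP/dt = 0.15P has solution P(t) = P(0)e^(0.15t).
Substitute P(0) = 100 and t = 25: P(25) = 100 e^(3.75) ≈ 4252.


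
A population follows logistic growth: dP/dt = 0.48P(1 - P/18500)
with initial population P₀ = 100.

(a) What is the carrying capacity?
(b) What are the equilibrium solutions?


Logistic ODE dP/dt = 0.48P(1 - P/18500) has equilibria where dP/dt = 0, i.e. P = 0 or P = 18500.
The coefficient (1 - P/K) = 0 when P = K, identifying K = 18500 as the carrying capacity.
(a) K = 18500; (b) equilibria P = 0 and P = 18500.


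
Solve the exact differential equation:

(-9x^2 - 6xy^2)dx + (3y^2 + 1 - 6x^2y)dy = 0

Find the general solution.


Check exactness: ∂M/∂y = -12xy and ∂N/∂x = -12xy; equal, so the equation is exact.
Integrate M with respect to x (treating y as constant): ∫M dx = -3x^3 - 3x^2y^2 + h(y).
Differentiate w.r.t. y and set equal to N: the x-dependent terms already match, leaving h'(y) = 3y^2 + 1. Integrate: h(y) = y^3 + y.
So F(x,y) = y^3 - 3x^3 + y - 3x^2y^2.
General solution: y^3 - 3x^3 + y - 3x^2y^2 = C.


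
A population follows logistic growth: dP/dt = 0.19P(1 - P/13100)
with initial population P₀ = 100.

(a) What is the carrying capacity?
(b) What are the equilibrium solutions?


Logistic ODE dP/dt = 0.19P(1 - P/13100) has equilibria where dP/dt = 0, i.e. P = 0 or P = 13100.
The coefficient (1 - P/K) = 0 when P = K, identifying K = 13100 as the carrying capacity.
(a) K = 13100; (b) equilibria P = 0 and P = 13100.


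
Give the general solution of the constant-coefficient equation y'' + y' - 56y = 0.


Characteristic equation: r² + r - 56 = 0.
Factor: (r - 7)(r + 8) = 0 ⇒ r = 7, -8 (distinct real).
General solution: y = C₁e^(7x) + C₂e^(-8x).


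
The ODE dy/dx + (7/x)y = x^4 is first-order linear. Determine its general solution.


P(x) = 7/x ⇒ μ = x^7.
(x^7 y)' = x^11 ⇒ x^7 y = x^12/(12) + C.
Solve for y: y = (1/12)x^5 + C/x^7.


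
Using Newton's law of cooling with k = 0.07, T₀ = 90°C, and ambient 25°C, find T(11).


Newton's law: dT/dt = -k(T - T_a) has solution T(t) = T_a + (T₀ - T_a)e^(-kt).
Plug in T_a = 25, T₀ = 90, k = 0.07, t = 11: T(11) = 25 + (65)e^(-0.77) ≈ 55.1°C.


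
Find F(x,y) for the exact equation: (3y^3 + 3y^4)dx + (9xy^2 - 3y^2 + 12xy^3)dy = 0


Check exactness: ∂M/∂y = 9y^2 + 12y^3 and ∂N/∂x = 9y^2 + 12y^3; equal, so the equation is exact.
Integrate M with respect to x (treating y as constant): ∫M dx = 3xy^3 + 3xy^4 + h(y).
Differentiate w.r.t. y and set equal to N: the x-dependent terms already match, leaving h'(y) = -3y^2. Integrate: h(y) = -y^3.
So F(x,y) = 3xy^3 - y^3 + 3xy^4.
General solution: 3xy^3 - y^3 + 3xy^4 = C.


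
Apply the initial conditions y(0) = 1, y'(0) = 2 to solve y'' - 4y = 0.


Characteristic roots of r² - 4 = 0 are 2, -2.
General solution y = c₁ e^(2x) + c₂ e^(-2x).
Apply y(0) = 1: c₁ + c₂ = 1. Apply y'(0) = 2: 2 c₁ - 2 c₂ = 2.
Solve: c₁ = 1, c₂ = 0.
Particular solution: y = e^(2x) + 0e^(-2x).


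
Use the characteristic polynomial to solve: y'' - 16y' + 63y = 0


Characteristic equation: r² - 16r + 63 = 0.
Factor: (r - 9)(r - 7) = 0 ⇒ r = 9, 7 (distinct real).
General solution: y = C₁e^(9x) + C₂e^(7x).


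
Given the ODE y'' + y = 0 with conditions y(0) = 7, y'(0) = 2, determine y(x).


Characteristic roots of r² + 1 = 0 are ±1i, so y = C₁cos(x) + C₂sin(x).
Apply y(0) = 7: C₁ = 7. Differentiate and apply y'(0) = 2: 1·C₂ = 2, so C₂ = 2.
Particular solution: y = 7cos(x) + 2sin(x).


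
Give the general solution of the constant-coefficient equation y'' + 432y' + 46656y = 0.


Characteristic equation: r² + 432r + 46656 = 0, i.e. (r + 216)² = 0.
Repeated root r = -216; include an x factor for the second linearly independent solution.
General solution: y = (C₁ + C₂x)e^(-216x).


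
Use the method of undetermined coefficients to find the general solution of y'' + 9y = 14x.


Homogeneous: r² + 9 = 0 ⇒ r = ±3i, y_h = C₁cos(3x) + C₂sin(3x).
Polynomial forcing; try y_p = Ax + B. Then y_p'' + 9 y_p = 9(Ax + B) = 14x, so B = 0 and A = 14/9.
General solution: y = C₁cos(3x) + C₂sin(3x) + (14/9)x.


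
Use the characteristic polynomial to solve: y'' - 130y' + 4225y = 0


Characteristic equation: r² - 130r + 4225 = 0, i.e. (r - 65)² = 0.
Repeated root r = 65; include an x factor for the second linearly independent solution.
General solution: y = (C₁ + C₂x)e^(65x).


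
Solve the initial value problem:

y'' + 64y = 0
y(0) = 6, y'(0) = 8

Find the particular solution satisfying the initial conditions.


Characteristic roots of r² + 64 = 0 are ±8i, so y = C₁cos(8x) + C₂sin(8x).
Apply y(0) = 6: C₁ = 6. Differentiate and apply y'(0) = 8: 8·C₂ = 8, so C₂ = 1.
Particular solution: y = 6cos(8x) + sin(8x).


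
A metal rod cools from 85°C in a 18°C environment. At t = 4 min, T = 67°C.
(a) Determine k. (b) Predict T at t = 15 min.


Newton's law: T(t) = T_a + (T₀ - T_a)e^(-kt).
(a) Use T(4) = 67: (67 - 18)/(85 - 18) = e^(-k·4), so k = -ln(0.731)/4 ≈ 0.0782.
(b) Apply k to t = 15: T(15) = 18 + (67)e^(-1.173) ≈ 38.7°C.


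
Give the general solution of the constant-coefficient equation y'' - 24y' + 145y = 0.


Characteristic equation: r² - 24r + 145 = 0.
Discriminant is negative; roots r = 12 ± 1i (complex conjugate pair).
General solution uses e^(α x)(C₁ cos(β x) + C₂ sin(β x)): y = e^(12x)(C₁cos(x) + C₂sin(x)).


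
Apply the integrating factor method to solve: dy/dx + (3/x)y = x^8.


P(x) = 3/x ⇒ μ = x^3.
(x^3 y)' = x^3·x^8 = x^11.
Integrate: x^3 y = x^12/(12) + C.
Solve for y: y = (1/12)x^9 + C/x^3.


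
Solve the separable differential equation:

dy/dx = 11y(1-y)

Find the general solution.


Separate: dy/[y(1-y)] = 11 dx.
Partial fractions: 1/[y(1-y)] = 1/y + 1/(1-y).
Integrate: ln|y/(1-y)| = 11x + C₀.
Solve for y: y = 1/(1 + Ce^(-11x)).


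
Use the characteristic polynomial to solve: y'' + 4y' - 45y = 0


Characteristic equation: r² + 4r - 45 = 0.
Factor: (r - 5)(r + 9) = 0 ⇒ r = 5, -9 (distinct real).
General solution: y = C₁e^(5x) + C₂e^(-9x).


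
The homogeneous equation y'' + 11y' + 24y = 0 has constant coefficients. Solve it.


Characteristic equation: r² + 11r + 24 = 0.
Factor: (r + 3)(r + 8) = 0 ⇒ r = -3, -8 (distinct real).
General solution: y = C₁e^(-3x) + C₂e^(-8x).


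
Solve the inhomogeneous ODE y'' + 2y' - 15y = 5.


Characteristic roots of r² + 2r - 15 = 0 are 3, -5.
y_h = C₁e^(3x) + C₂e^(-5x).
Forcing exponent 0 is not a characteristic root; try y_p = A.
Substitute: A·(0 + (2)·0 + (-15)) = A·-15 = 5, so A = -1/3.
General solution: y = C₁e^(3x) + C₂e^(-5x) - 1/3.


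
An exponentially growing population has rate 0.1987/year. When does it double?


Exponential growth: P(t) = P₀ e^(0.1987t). Set P(t)/P₀ = 2: e^(0.1987t) = 2.
Solve: t = ln(2)/0.1987 ≈ 3.49 years.


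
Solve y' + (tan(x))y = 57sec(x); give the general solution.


P(x) = tan(x) ⇒ μ = e^(∫tan(x)dx) = sec(x).
(sec(x) y)' = 57sec²(x) ⇒ sec(x) y = 57tan(x) + C.
Multiply by cos(x): y = 57sin(x) + C·cos(x).


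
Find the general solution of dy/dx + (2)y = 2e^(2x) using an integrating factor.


P(x) = 2 ⇒ μ = e^(2x).
(μ y)' = 2e^(4x) ⇒ μ y = (2/4)e^(4x) + C.
Divide by μ: y = (1/2)e^(2x) + Ce^(-2x).


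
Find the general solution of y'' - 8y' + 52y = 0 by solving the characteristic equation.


Characteristic equation: r² - 8r + 52 = 0.
Discriminant is negative; roots r = 4 ± 6i (complex conjugate pair).
General solution uses e^(α x)(C₁ cos(β x) + C₂ sin(β x)): y = e^(4x)(C₁cos(6x) + C₂sin(6x)).


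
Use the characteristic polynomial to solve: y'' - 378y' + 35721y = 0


Characteristic equation: r² - 378r + 35721 = 0, i.e. (r - 189)² = 0.
Repeated root r = 189; include an x factor for the second linearly independent solution.
General solution: y = (C₁ + C₂x)e^(189x).


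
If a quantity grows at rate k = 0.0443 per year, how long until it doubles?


Exponential growth: P(t) = P₀ e^(0.0443t). Set P(t)/P₀ = 2: e^(0.0443t) = 2.
Solve: t = ln(2)/0.0443 ≈ 15.65 years.
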